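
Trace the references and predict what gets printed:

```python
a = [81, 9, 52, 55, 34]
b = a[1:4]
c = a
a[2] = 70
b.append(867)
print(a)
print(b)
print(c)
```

Key concept: slice vs alias.
Step by step:
`a = [81, 9, 52, 55, 34]` → a = [81, 9, 52, 55, 34]
`b = a[1:4]` → b = [9, 52, 55]
`c = a` → c = [81, 9, 52, 55, 34] (same object as a)
`a[2] = 70` → a = [81, 9, 70, 55, 34] (same object as c); c = [81, 9, 70, 55, 34] (same object as a)
`b.append(867)` → b = [9, 52, 55, 867]
`print(a)` → prints [81, 9, 70, 55, 34]
`print(b)` → prints [9, 52, 55, 867]
`print(c)` → prints [81, 9, 70, 55, 34]

Answer:
[81, 9, 70, 55, 34]
[9, 52, 55, 867]
[81, 9, 70, 55, 34]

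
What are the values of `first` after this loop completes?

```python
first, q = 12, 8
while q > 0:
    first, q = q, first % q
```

GCD of 12 and 8
`first` takes the values: 12 → 8 → 4

Answer: 4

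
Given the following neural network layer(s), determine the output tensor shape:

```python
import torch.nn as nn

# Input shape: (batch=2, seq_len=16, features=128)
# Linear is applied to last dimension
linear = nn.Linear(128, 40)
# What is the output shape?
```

Input: (2, 16, 128) -> Output: (2, 16, 40)

Answer: (2, 16, 40)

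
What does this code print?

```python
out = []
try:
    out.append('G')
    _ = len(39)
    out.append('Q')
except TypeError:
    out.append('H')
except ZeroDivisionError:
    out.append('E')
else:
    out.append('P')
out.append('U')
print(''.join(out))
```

Execution trace: 'G' (try body) → 'H' (except TypeError) → 'U' (after the try/except). Output: GHU

Answer: GHU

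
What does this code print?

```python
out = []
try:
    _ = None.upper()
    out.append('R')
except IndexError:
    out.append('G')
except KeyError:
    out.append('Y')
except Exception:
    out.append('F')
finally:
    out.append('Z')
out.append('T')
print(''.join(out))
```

Execution trace: 'F' (except Exception) → 'Z' (finally) → 'T' (after the try/except). Output: FZT

Answer: FZT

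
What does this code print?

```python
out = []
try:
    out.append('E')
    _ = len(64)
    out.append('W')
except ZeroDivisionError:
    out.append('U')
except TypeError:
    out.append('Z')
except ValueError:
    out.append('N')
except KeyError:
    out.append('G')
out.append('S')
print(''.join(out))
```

Execution trace: 'E' (try body) → 'Z' (except TypeError) → 'S' (after the try/except). Output: EZS

Answer: EZS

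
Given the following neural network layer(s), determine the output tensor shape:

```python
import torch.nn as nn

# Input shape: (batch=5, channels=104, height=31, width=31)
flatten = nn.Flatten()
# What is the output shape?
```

Input: (5, 104, 31, 31) -> Output: (5, 99944)

Answer: (5, 99944)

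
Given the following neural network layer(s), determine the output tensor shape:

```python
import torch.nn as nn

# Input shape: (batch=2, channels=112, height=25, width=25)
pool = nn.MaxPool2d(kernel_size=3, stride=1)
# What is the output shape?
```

Input: (2, 112, 25, 25) -> Output: (2, 112, 23, 23)

Answer: (2, 112, 23, 23)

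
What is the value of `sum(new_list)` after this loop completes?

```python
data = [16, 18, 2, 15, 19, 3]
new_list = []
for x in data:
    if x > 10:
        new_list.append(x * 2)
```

Sum of doubled values > 10
`new_list` takes the values: [] → [32] → [32, 36] → [32, 36, 30] → [32, 36, 30, 38]
So `sum(new_list)` = 136

Answer: 136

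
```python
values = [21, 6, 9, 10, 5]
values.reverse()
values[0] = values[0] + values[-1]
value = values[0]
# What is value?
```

Trace:
`values = [21, 6, 9, 10, 5]` → values = [21, 6, 9, 10, 5]
`values.reverse()` → values = [5, 10, 9, 6, 21]
`values[0] = values[0] + values[-1]` → values = [26, 10, 9, 6, 21]
`value = values[0]` → value = 26
So value = 26

Answer: 26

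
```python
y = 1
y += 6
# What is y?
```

Trace:
`y = 1` → y = 1
`y += 6` → y = 7
So y = 7

Answer: 7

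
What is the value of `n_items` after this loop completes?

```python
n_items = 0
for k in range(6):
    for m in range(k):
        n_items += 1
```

Triangle number: 0+1+2+...+5
`n_items` takes the values: 0 → 1 → 2 → 3 → 4 → 5 → 6 → 7 → 8 → 9 → 10 → 11 → 12 → 13 → 14 → 15

Answer: 15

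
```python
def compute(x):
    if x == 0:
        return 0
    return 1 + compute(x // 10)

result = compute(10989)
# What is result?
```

Count of digits of 10989: 5

Answer: 5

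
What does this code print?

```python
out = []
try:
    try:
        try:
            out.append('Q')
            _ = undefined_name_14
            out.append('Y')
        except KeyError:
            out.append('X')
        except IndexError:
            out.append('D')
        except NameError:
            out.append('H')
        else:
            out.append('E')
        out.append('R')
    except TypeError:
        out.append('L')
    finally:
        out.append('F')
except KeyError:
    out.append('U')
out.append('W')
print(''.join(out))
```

Execution trace: 'Q' (inner try body) → 'H' (inner except NameError) → 'R' (try body, no exception) → 'F' (finally) → 'W' (after the try/except). Output: QHRFW

Answer: QHRFW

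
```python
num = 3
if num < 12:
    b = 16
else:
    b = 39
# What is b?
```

Trace:
`num = 3` → num = 3
`if num < 12: ...` → num < 12 is True → b = 16
So b = 16

Answer: 16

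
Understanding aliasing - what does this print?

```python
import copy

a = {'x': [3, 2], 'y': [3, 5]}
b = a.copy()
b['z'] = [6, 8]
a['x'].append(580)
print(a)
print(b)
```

Key concept: shallow copy of dict with mutable values.
Step by step:
`a = {'x': [3, 2], 'y': [3, 5]}` → a = {'x': [3, 2], 'y': [3, 5]}
`b = a.copy()` → b = {'x': [3, 2], 'y': [3, 5]}
`b['z'] = [6, 8]` → b = {'x': [3, 2], 'y': [3, 5], 'z': [6, 8]}
`a['x'].append(580)` → a = {'x': [3, 2, 580], 'y': [3, 5]}; b = {'x': [3, 2, 580], 'y': [3, 5], 'z': [6, 8]}
`print(a)` → prints {'x': [3, 2, 580], 'y': [3, 5]}
`print(b)` → prints {'x': [3, 2, 580], 'y': [3, 5], 'z': [6, 8]}

Answer:
{'x': [3, 2, 580], 'y': [3, 5]}
{'x': [3, 2, 580], 'y': [3, 5], 'z': [6, 8]}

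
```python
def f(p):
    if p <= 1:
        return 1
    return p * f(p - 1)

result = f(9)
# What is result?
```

f(9) = 9 * 8 * 7 * 6 * 5 * 4 * 3 * 2 * 1 = 362880

Answer: 362880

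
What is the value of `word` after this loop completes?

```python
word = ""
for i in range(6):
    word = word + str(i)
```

Concatenate digits 0 to 5
`word` takes the values: "" → "0" → "01" → "012" → "0123" → "01234" → "012345"

Answer: "012345"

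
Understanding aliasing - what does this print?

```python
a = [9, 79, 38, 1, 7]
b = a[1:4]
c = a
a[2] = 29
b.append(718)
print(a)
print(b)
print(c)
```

Key concept: slice vs alias.
Step by step:
`a = [9, 79, 38, 1, 7]` → a = [9, 79, 38, 1, 7]
`b = a[1:4]` → b = [79, 38, 1]
`c = a` → c = [9, 79, 38, 1, 7] (same object as a)
`a[2] = 29` → a = [9, 79, 29, 1, 7] (same object as c); c = [9, 79, 29, 1, 7] (same object as a)
`b.append(718)` → b = [79, 38, 1, 718]
`print(a)` → prints [9, 79, 29, 1, 7]
`print(b)` → prints [79, 38, 1, 718]
`print(c)` → prints [9, 79, 29, 1, 7]

Answer:
[9, 79, 29, 1, 7]
[79, 38, 1, 718]
[9, 79, 29, 1, 7]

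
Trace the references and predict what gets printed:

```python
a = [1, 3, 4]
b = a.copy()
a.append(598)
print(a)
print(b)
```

Key concept: list.copy() creates independent copy.
Step by step:
`a = [1, 3, 4]` → a = [1, 3, 4]
`b = a.copy()` → b = [1, 3, 4]
`a.append(598)` → a = [1, 3, 4, 598]
`print(a)` → prints [1, 3, 4, 598]
`print(b)` → prints [1, 3, 4]

Answer:
[1, 3, 4, 598]
[1, 3, 4]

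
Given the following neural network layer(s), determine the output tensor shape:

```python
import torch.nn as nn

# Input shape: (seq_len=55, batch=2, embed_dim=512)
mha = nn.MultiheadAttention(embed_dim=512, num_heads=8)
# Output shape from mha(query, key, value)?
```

Input: (55, 2, 512) -> Output: (55, 2, 512)

Answer: (55, 2, 512)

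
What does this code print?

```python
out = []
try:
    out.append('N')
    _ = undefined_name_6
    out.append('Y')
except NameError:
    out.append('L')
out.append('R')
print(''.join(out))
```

Execution trace: 'N' (try body) → 'L' (except NameError) → 'R' (after the try/except). Output: NLR

Answer: NLR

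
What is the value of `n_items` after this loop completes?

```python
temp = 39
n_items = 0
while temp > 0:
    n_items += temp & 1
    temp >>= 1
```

Count set bits in 39 (binary: 0b100111)
`n_items` takes the values: 0 → 1 → 2 → 3 → 4

Answer: 4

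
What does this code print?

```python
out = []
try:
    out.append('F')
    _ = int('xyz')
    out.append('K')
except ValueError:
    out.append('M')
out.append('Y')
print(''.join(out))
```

Execution trace: 'F' (try body) → 'M' (except ValueError) → 'Y' (after the try/except). Output: FMY

Answer: FMY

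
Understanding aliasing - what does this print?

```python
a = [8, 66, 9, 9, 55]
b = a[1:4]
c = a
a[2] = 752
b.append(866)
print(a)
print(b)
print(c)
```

Key concept: slice vs alias.
Step by step:
`a = [8, 66, 9, 9, 55]` → a = [8, 66, 9, 9, 55]
`b = a[1:4]` → b = [66, 9, 9]
`c = a` → c = [8, 66, 9, 9, 55] (same object as a)
`a[2] = 752` → a = [8, 66, 752, 9, 55] (same object as c); c = [8, 66, 752, 9, 55] (same object as a)
`b.append(866)` → b = [66, 9, 9, 866]
`print(a)` → prints [8, 66, 752, 9, 55]
`print(b)` → prints [66, 9, 9, 866]
`print(c)` → prints [8, 66, 752, 9, 55]

Answer:
[8, 66, 752, 9, 55]
[66, 9, 9, 866]
[8, 66, 752, 9, 55]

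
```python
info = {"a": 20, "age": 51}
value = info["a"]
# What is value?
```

Trace:
`info = {"a": 20, "age": 51}` → info = {'a': 20, 'age': 51}
`value = info["a"]` → value = 20
So value = 20

Answer: 20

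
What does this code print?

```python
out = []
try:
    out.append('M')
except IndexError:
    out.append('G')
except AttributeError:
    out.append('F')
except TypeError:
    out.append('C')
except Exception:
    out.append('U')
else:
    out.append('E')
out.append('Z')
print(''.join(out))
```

Execution trace: 'M' (try body, no exception) → 'E' (else) → 'Z' (after the try/except). Output: MEZ

Answer: MEZ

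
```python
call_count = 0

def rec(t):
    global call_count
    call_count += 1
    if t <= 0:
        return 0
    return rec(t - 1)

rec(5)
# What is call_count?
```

Linear recursion stepping by 1: 6 calls from t=5 down to ≤0.

Answer: 6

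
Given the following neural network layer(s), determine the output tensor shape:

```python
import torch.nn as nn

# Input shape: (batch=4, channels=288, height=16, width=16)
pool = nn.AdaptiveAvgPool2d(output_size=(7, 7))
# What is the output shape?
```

Input: (4, 288, 16, 16) -> Output: (4, 288, 7, 7)

Answer: (4, 288, 7, 7)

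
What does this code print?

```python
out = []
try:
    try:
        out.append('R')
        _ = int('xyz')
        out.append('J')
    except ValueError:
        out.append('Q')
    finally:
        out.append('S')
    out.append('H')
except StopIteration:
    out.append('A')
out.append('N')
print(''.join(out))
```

Execution trace: 'R' (inner try body) → 'Q' (inner except ValueError) → 'S' (inner finally) → 'H' (try body, no exception) → 'N' (after the try/except). Output: RQSHN

Answer: RQSHN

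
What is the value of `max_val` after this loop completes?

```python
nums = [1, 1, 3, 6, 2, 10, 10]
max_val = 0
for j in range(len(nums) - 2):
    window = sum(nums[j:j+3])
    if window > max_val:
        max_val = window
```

Max sum of 3-element window in [1, 1, 3, 6, 2, 10, 10]
`max_val` takes the values: 0 → 5 → 10 → 11 → 18 → 22

Answer: 22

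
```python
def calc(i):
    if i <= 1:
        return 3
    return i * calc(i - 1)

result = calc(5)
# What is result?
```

calc(5) = 5 * 4 * 3 * 2 * 3 = 360

Answer: 360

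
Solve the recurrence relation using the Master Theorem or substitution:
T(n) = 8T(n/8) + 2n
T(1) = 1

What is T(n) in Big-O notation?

By Master Theorem: a=8, b=8, f(n)=2n. Since log_8(8) = 1 and f(n) = Θ(n^1), Case 2 applies. T(n) = O(n log n).

Answer: O(n log n)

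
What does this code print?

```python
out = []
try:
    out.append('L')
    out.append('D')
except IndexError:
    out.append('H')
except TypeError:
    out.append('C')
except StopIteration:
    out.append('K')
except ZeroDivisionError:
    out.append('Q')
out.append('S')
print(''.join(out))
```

Execution trace: 'L' (try body) → 'D' (try body, no exception) → 'S' (after the try/except). Output: LDS

Answer: LDS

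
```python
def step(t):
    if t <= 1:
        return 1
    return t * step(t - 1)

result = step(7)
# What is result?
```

step(7) = 7 * 6 * 5 * 4 * 3 * 2 * 1 = 5040

Answer: 5040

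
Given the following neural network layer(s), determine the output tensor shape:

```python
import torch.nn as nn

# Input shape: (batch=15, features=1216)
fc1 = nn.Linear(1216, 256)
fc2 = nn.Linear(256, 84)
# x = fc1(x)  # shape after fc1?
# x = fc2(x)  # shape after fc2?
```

Input: (15, 1216) -> after fc1: (15, 256) -> Output: (15, 84)

Answer: (15, 84)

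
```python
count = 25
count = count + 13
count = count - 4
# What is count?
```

Trace:
`count = 25` → count = 25
`count = count + 13` → count = 38
`count = count - 4` → count = 34
So count = 34

Answer: 34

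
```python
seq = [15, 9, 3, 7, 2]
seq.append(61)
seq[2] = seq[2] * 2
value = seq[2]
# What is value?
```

Trace:
`seq = [15, 9, 3, 7, 2]` → seq = [15, 9, 3, 7, 2]
`seq.append(61)` → seq = [15, 9, 3, 7, 2, 61]
`seq[2] = seq[2] * 2` → seq = [15, 9, 6, 7, 2, 61]
`value = seq[2]` → value = 6
So value = 6

Answer: 6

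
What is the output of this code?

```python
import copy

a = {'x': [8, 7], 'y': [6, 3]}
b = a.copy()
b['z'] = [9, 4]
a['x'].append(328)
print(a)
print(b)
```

Key concept: shallow copy of dict with mutable values.
Step by step:
`a = {'x': [8, 7], 'y': [6, 3]}` → a = {'x': [8, 7], 'y': [6, 3]}
`b = a.copy()` → b = {'x': [8, 7], 'y': [6, 3]}
`b['z'] = [9, 4]` → b = {'x': [8, 7], 'y': [6, 3], 'z': [9, 4]}
`a['x'].append(328)` → a = {'x': [8, 7, 328], 'y': [6, 3]}; b = {'x': [8, 7, 328], 'y': [6, 3], 'z': [9, 4]}
`print(a)` → prints {'x': [8, 7, 328], 'y': [6, 3]}
`print(b)` → prints {'x': [8, 7, 328], 'y': [6, 3], 'z': [9, 4]}

Answer:
{'x': [8, 7, 328], 'y': [6, 3]}
{'x': [8, 7, 328], 'y': [6, 3], 'z': [9, 4]}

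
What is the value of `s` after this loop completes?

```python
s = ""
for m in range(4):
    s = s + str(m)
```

Concatenate digits 0 to 3
`s` takes the values: "" → "0" → "01" → "012" → "0123"

Answer: "0123"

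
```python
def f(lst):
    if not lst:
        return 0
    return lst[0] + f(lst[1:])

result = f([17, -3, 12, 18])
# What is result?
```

17 + (-3) + 12 + 18 + 0 = 44

Answer: 44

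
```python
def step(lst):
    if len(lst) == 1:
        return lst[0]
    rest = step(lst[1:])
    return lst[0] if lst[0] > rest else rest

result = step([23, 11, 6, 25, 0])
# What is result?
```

Recursive max over [23, 11, 6, 25, 0] = 25

Answer: 25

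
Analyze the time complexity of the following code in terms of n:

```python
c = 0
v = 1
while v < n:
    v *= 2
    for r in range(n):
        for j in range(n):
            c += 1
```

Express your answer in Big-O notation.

Each loop level contributes: log n × n × n. Multiplying the contributions gives O(n^2 log n).

Answer: O(n^2 log n)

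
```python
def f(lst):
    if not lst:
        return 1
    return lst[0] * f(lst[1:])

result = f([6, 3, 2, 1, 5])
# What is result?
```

Product over [6, 3, 2, 1, 5] = 6 * 3 * 2 * 1 * 5 = 180

Answer: 180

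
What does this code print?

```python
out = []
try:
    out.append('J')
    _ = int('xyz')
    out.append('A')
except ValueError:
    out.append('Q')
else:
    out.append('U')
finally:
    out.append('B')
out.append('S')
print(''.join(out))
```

Execution trace: 'J' (try body) → 'Q' (except ValueError) → 'B' (finally) → 'S' (after the try/except). Output: JQBS

Answer: JQBS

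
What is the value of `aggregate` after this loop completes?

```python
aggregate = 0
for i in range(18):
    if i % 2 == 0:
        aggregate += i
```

Sum of even numbers 0 to 17
`aggregate` takes the values: 0 → 2 → 6 → 12 → 20 → 30 → 42 → 56 → 72

Answer: 72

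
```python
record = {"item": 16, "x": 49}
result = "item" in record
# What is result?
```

Trace:
`record = {"item": 16, "x": 49}` → record = {'item': 16, 'x': 49}
`result = "item" in record` → result = True
So result = True

Answer: True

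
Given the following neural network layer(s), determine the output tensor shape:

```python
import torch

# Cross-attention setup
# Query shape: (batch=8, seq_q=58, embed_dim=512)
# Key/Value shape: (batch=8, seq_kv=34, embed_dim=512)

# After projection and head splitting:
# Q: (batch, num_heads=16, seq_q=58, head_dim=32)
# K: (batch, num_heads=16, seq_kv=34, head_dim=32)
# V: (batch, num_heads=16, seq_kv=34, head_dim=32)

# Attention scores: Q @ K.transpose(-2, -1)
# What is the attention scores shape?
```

Input: (8, 58, 512) -> Output: (8, 16, 58, 34)

Answer: (8, 16, 58, 34)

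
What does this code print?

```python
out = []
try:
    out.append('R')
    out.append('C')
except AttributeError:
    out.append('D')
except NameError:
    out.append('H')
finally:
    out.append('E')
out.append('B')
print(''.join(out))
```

Execution trace: 'R' (try body) → 'C' (try body, no exception) → 'E' (finally) → 'B' (after the try/except). Output: RCEB

Answer: RCEB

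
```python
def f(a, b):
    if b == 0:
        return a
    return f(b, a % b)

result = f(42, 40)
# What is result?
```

f(42, 40) -> f(40, 2) -> f(2, 0) -> 2

Answer: 2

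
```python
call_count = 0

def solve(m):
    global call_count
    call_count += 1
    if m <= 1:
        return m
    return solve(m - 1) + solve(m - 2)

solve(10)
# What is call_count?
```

Calls(m) = 1 + Calls(m-1) + Calls(m-2); Calls(0)=Calls(1)=1. For m=10 this gives 177.

Answer: 177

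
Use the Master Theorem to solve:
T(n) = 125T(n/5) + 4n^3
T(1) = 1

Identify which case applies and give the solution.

a=125, b=5, f(n)=4n^3. log_5(125) = 3. Since c=3 = 3, Case 2 applies: T(n) = Θ(n^log_b(a) · log n) = O(n^3 log n).

Answer: O(n^3 log n) - Case 2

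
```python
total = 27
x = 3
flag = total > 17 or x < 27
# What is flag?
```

Trace:
`total = 27` → total = 27
`x = 3` → x = 3
`flag = total > 17 or x < 27` → flag = True
So flag = True

Answer: True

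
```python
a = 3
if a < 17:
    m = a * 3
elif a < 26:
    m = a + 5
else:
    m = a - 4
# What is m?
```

Trace:
`a = 3` → a = 3
`if a < 17: ...` → a < 17 is True → m = 9
So m = 9

Answer: 9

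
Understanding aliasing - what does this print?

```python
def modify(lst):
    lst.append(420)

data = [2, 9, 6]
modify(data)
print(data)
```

Key concept: function modifies passed list.
Step by step:
`data = [2, 9, 6]` → data = [2, 9, 6]
`modify(data)` → data = [2, 9, 6, 420]
`print(data)` → prints [2, 9, 6, 420]

Answer: [2, 9, 6, 420]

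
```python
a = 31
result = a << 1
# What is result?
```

Trace:
`a = 31` → a = 31
`result = a << 1` → result = 62
So result = 62

Answer: 62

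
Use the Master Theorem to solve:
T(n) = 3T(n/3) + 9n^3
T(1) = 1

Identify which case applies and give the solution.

a=3, b=3, f(n)=9n^3. log_3(3) = 1. Since c=3 > 1 and the regularity condition holds (3(n/3)^3 = (3/3^3)n^3 with 3/3^3 < 1), Case 3 applies: T(n) = Θ(f(n)) = O(n^3).

Answer: O(n^3) - Case 3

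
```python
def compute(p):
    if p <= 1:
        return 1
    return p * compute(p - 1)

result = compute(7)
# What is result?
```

compute(7) = 7 * 6 * 5 * 4 * 3 * 2 * 1 = 5040

Answer: 5040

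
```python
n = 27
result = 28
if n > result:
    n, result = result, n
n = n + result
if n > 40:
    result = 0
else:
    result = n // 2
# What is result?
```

Trace:
`n = 27` → n = 27
`result = 28` → result = 28
`if n > result: ...` → n > result is False → no variable changes
`n = n + result` → n = 55
`if n > 40: ...` → n > 40 is True → result = 0
So result = 0

Answer: 0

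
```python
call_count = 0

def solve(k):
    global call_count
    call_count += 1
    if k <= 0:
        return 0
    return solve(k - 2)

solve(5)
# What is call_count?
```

Linear recursion stepping by 2: 4 calls from k=5 down to ≤0.

Answer: 4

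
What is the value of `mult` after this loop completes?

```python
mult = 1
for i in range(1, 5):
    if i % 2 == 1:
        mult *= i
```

Product of odd numbers 1 to 4
`mult` takes the values: 1 → 3

Answer: 3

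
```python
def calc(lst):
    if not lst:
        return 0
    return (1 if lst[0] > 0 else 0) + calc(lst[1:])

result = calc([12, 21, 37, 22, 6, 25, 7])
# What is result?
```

Count of positive elements in [12, 21, 37, 22, 6, 25, 7] = 7

Answer: 7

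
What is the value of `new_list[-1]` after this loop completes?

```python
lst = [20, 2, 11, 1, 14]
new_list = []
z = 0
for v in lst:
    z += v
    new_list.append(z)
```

Cumulative sum ends at 48
`new_list` takes the values: [] → [20] → [20, 22] → [20, 22, 33] → [20, 22, 33, 34] → [20, 22, 33, 34, 48]
So `new_list[-1]` = 48

Answer: 48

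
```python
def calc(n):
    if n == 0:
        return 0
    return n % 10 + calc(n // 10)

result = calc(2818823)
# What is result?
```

Sum of digits of 2818823: 3 + 2 + 8 + 8 + 1 + 8 + 2 = 32

Answer: 32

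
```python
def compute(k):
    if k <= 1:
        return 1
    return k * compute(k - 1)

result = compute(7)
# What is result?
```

compute(7) = 7 * 6 * 5 * 4 * 3 * 2 * 1 = 5040

Answer: 5040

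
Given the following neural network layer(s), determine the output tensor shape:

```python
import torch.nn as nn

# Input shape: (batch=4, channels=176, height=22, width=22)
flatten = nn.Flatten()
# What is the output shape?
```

Input: (4, 176, 22, 22) -> Output: (4, 85184)

Answer: (4, 85184)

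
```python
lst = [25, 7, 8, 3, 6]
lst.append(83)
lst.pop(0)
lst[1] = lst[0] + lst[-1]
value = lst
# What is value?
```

Trace:
`lst = [25, 7, 8, 3, 6]` → lst = [25, 7, 8, 3, 6]
`lst.append(83)` → lst = [25, 7, 8, 3, 6, 83]
`lst.pop(0)` → lst = [7, 8, 3, 6, 83]
`lst[1] = lst[0] + lst[-1]` → lst = [7, 90, 3, 6, 83]
`value = lst` → value = [7, 90, 3, 6, 83]
So value = [7, 90, 3, 6, 83]

Answer: [7, 90, 3, 6, 83]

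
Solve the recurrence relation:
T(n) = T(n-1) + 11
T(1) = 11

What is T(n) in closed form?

Unrolling: T(n) = T(1) + 11·(n-1) = 11 + 11(n-1) = 11n.

Answer: T(n) = 11n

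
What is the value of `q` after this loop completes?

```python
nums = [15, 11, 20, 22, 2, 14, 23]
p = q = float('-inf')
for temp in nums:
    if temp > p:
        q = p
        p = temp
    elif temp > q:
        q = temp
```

Second largest (with repeats) in [15, 11, 20, 22, 2, 14, 23]
`q` takes the values: -inf → 11 → 15 → 20 → 22

Answer: 22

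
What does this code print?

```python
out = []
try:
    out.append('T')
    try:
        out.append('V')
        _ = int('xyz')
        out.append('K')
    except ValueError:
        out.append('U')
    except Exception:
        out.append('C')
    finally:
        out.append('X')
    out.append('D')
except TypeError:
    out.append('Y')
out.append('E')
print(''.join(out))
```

Execution trace: 'T' (try body) → 'V' (inner try body) → 'U' (inner except ValueError) → 'X' (inner finally) → 'D' (try body, no exception) → 'E' (after the try/except). Output: TVUXDE

Answer: TVUXDE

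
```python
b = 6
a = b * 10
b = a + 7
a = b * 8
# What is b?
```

Trace:
`b = 6` → b = 6
`a = b * 10` → a = 60
`b = a + 7` → b = 67
`a = b * 8` → a = 536
So b = 67

Answer: 67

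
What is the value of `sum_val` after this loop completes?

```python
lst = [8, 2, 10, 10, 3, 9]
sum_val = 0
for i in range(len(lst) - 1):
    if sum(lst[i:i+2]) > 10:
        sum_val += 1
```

Count windows with sum > 10
`sum_val` takes the values: 0 → 1 → 2 → 3 → 4

Answer: 4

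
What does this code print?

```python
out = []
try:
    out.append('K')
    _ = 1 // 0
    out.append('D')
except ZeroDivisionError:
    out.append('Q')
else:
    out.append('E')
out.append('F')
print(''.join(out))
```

Execution trace: 'K' (try body) → 'Q' (except ZeroDivisionError) → 'F' (after the try/except). Output: KQF

Answer: KQF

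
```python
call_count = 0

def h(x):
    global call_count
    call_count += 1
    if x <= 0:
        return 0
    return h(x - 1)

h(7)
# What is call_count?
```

Linear recursion stepping by 1: 8 calls from x=7 down to ≤0.

Answer: 8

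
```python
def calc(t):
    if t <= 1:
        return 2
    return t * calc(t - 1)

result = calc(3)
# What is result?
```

calc(3) = 3 * 2 * 2 = 12

Answer: 12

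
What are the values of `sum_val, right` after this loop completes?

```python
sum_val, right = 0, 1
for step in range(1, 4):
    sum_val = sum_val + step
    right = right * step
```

Sum and factorial of 1 to 3
`sum_val, right` takes the values: (0, 1) → (1, 1) → (3, 1) → (3, 2) → (6, 2) → (6, 6)

Answer: 6, 6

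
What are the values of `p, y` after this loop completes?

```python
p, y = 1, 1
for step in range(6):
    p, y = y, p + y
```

Fibonacci: after 6 iterations
`p, y` takes the values: (1, 1) → (1, 2) → (2, 3) → (3, 5) → (5, 8) → (8, 13) → (13, 21)

Answer: 13, 21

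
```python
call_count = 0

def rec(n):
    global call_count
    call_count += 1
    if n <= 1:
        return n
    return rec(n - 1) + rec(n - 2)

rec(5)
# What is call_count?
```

Calls(n) = 1 + Calls(n-1) + Calls(n-2); Calls(0)=Calls(1)=1. For n=5 this gives 15.

Answer: 15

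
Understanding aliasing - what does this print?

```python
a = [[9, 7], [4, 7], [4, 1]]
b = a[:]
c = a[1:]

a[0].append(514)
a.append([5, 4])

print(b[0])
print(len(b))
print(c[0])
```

Key concept: slice with nested mutation.
Step by step:
`a = [[9, 7], [4, 7], [4, 1]]` → a = [[9, 7], [4, 7], [4, 1]]
`b = a[:]` → b = [[9, 7], [4, 7], [4, 1]]
`c = a[1:]` → c = [[4, 7], [4, 1]]
`a[0].append(514)` → a = [[9, 7, 514], [4, 7], [4, 1]]; b = [[9, 7, 514], [4, 7], [4, 1]]
`a.append([5, 4])` → a = [[9, 7, 514], [4, 7], [4, 1], [5, 4]]
`print(b[0])` → prints [9, 7, 514]
`print(len(b))` → prints 3
`print(c[0])` → prints [4, 7]

Answer:
[9, 7, 514]
3
[4, 7]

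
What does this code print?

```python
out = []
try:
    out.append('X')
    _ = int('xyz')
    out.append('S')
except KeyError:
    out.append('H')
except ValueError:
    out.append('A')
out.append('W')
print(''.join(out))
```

Execution trace: 'X' (try body) → 'A' (except ValueError) → 'W' (after the try/except). Output: XAW

Answer: XAW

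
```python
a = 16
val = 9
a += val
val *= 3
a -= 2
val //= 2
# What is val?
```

Trace:
`a = 16` → a = 16
`val = 9` → val = 9
`a += val` → a = 25
`val *= 3` → val = 27
`a -= 2` → a = 23
`val //= 2` → val = 13
So val = 13

Answer: 13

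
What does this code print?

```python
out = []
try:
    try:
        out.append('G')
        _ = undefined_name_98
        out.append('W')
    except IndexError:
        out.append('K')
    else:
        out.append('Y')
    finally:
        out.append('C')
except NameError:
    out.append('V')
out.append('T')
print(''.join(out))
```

Execution trace: 'G' (try body) → 'C' (finally) → 'V' (outer except NameError) → 'T' (after the try/except). Output: GCVT

Answer: GCVT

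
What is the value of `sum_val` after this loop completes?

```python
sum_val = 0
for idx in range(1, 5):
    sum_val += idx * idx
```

Sum of squares 1² to 4² = 30
`sum_val` takes the values: 0 → 1 → 5 → 14 → 30

Answer: 30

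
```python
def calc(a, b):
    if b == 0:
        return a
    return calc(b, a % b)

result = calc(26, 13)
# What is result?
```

calc(26, 13) -> calc(13, 0) -> 13

Answer: 13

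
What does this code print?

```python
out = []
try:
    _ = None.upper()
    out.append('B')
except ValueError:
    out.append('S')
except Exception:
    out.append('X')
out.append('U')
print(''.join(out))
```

Execution trace: 'X' (except Exception) → 'U' (after the try/except). Output: XU

Answer: XU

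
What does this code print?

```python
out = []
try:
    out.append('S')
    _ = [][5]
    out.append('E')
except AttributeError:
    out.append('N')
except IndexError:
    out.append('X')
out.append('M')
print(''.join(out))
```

Execution trace: 'S' (try body) → 'X' (except IndexError) → 'M' (after the try/except). Output: SXM

Answer: SXM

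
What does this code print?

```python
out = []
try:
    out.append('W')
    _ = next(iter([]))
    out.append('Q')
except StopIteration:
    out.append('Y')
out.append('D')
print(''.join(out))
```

Execution trace: 'W' (try body) → 'Y' (except StopIteration) → 'D' (after the try/except). Output: WYD

Answer: WYD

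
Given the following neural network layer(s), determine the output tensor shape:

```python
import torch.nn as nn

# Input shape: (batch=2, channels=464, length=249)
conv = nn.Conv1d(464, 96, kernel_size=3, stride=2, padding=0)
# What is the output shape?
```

Input: (2, 464, 249) -> Output: (2, 96, 124)

Answer: (2, 96, 124)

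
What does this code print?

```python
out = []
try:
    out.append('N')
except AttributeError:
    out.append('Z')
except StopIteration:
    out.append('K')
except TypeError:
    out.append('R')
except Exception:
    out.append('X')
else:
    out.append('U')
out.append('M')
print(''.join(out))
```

Execution trace: 'N' (try body, no exception) → 'U' (else) → 'M' (after the try/except). Output: NUM

Answer: NUM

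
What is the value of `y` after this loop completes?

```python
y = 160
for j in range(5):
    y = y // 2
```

Halve 5 times: 160 // 2^5 = 5
`y` takes the values: 160 → 80 → 40 → 20 → 10 → 5

Answer: 5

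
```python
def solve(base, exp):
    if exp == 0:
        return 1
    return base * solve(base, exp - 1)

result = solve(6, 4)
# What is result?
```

solve(6, 4) = 6 * 6 * 6 * 6 = 1296

Answer: 1296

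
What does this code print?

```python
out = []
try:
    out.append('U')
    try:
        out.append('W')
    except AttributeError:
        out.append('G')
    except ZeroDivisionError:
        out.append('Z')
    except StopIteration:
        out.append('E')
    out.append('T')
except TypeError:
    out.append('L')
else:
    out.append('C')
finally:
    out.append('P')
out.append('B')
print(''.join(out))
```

Execution trace: 'U' (try body) → 'W' (inner try body, no exception) → 'T' (try body, no exception) → 'C' (else) → 'P' (finally) → 'B' (after the try/except). Output: UWTCPB

Answer: UWTCPB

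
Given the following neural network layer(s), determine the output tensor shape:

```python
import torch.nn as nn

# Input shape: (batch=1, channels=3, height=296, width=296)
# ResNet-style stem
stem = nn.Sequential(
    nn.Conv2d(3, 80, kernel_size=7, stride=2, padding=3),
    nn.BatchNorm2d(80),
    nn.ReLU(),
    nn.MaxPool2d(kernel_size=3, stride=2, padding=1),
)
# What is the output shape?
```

Input: (1, 3, 296, 296) -> after Conv2d 7x7 stride=2: (1, 80, 148, 148) -> Output: (1, 80, 74, 74)

Answer: (1, 80, 74, 74)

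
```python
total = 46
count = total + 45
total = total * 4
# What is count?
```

Trace:
`total = 46` → total = 46
`count = total + 45` → count = 91
`total = total * 4` → total = 184
So count = 91

Answer: 91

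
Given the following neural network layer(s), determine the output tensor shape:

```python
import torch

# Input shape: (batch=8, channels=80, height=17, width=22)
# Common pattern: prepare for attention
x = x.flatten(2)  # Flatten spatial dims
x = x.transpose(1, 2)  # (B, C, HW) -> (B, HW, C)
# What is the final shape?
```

Input: (8, 80, 17, 22) -> after flatten(2): (8, 80, 374) -> Output: (8, 374, 80)

Answer: (8, 374, 80)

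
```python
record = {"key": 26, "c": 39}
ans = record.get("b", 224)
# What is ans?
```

Trace:
`record = {"key": 26, "c": 39}` → record = {'key': 26, 'c': 39}
`ans = record.get("b", 224)` → ans = 224
So ans = 224

Answer: 224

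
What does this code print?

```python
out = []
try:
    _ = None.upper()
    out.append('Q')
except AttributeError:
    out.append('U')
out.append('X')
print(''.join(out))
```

Execution trace: 'U' (except AttributeError) → 'X' (after the try/except). Output: UX

Answer: UX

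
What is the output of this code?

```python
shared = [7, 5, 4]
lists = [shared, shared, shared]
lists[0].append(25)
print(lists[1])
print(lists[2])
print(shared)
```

Key concept: list of same reference.
Step by step:
`shared = [7, 5, 4]` → shared = [7, 5, 4]
`lists = [shared, shared, shared]` → lists = [[7, 5, 4], [7, 5, 4], [7, 5, 4]]
`lists[0].append(25)` → shared = [7, 5, 4, 25]; lists = [[7, 5, 4, 25], [7, 5, 4, 25], [7, 5, 4, 25]]
`print(lists[1])` → prints [7, 5, 4, 25]
`print(lists[2])` → prints [7, 5, 4, 25]
`print(shared)` → prints [7, 5, 4, 25]

Answer:
[7, 5, 4, 25]
[7, 5, 4, 25]
[7, 5, 4, 25]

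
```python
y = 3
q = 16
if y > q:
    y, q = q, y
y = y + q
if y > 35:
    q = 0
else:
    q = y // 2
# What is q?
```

Trace:
`y = 3` → y = 3
`q = 16` → q = 16
`if y > q: ...` → y > q is False → no variable changes
`y = y + q` → y = 19
`if y > 35: ...` → y > 35 is False, take else branch → q = 9
So q = 9

Answer: 9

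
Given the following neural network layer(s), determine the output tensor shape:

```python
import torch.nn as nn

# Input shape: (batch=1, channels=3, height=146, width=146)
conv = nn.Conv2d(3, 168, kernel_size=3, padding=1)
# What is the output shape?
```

Input: (1, 3, 146, 146) -> Output: (1, 168, 146, 146)

Answer: (1, 168, 146, 146)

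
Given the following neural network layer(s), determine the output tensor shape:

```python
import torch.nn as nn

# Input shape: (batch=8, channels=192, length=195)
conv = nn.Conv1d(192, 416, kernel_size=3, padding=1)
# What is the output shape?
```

Input: (8, 192, 195) -> Output: (8, 416, 195)

Answer: (8, 416, 195)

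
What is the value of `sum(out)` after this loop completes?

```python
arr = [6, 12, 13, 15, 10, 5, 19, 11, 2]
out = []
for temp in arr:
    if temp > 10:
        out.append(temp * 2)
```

Sum of doubled values > 10
`out` takes the values: [] → [24] → [24, 26] → [24, 26, 30] → [24, 26, 30, 38] → [24, 26, 30, 38, 22]
So `sum(out)` = 140

Answer: 140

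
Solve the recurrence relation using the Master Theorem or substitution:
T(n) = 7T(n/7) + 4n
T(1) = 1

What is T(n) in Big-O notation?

By Master Theorem: a=7, b=7, f(n)=4n. Since log_7(7) = 1 and f(n) = Θ(n^1), Case 2 applies. T(n) = O(n log n).

Answer: O(n log n)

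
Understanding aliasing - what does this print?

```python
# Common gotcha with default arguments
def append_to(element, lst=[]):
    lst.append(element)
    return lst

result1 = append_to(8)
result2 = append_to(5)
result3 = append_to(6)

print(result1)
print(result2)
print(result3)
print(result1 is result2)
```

Key concept: mutable default argument gotcha.
Step by step:
`result1 = append_to(8)` → result1 = [8]
`result2 = append_to(5)` → result1 = [8, 5] (same object as result2); result2 = [8, 5] (same object as result1)
`result3 = append_to(6)` → result1 = [8, 5, 6] (same object as result2, result3); result2 = [8, 5, 6] (same object as result1, result3); result3 = [8, 5, 6] (same object as result1, result2)
`print(result1)` → prints [8, 5, 6]
`print(result2)` → prints [8, 5, 6]
`print(result3)` → prints [8, 5, 6]
`print(result1 is result2)` → prints True

Answer:
[8, 5, 6]
[8, 5, 6]
[8, 5, 6]
True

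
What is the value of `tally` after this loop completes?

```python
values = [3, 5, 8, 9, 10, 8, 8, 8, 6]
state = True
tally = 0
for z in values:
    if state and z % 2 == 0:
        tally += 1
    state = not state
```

Count even values at even positions
`tally` takes the values: 0 → 1 → 2 → 3 → 4

Answer: 4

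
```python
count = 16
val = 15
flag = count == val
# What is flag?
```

Trace:
`count = 16` → count = 16
`val = 15` → val = 15
`flag = count == val` → flag = False
So flag = False

Answer: False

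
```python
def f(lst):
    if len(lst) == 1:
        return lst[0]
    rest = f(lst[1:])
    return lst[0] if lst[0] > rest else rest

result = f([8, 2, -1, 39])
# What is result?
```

Recursive max over [8, 2, -1, 39] = 39

Answer: 39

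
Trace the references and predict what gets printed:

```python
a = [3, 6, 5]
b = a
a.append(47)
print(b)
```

Key concept: basic list aliasing.
Step by step:
`a = [3, 6, 5]` → a = [3, 6, 5]
`b = a` → b = [3, 6, 5] (same object as a)
`a.append(47)` → a = [3, 6, 5, 47] (same object as b); b = [3, 6, 5, 47] (same object as a)
`print(b)` → prints [3, 6, 5, 47]

Answer: [3, 6, 5, 47]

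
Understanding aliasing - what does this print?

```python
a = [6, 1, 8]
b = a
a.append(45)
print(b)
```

Key concept: basic list aliasing.
Step by step:
`a = [6, 1, 8]` → a = [6, 1, 8]
`b = a` → b = [6, 1, 8] (same object as a)
`a.append(45)` → a = [6, 1, 8, 45] (same object as b); b = [6, 1, 8, 45] (same object as a)
`print(b)` → prints [6, 1, 8, 45]

Answer: [6, 1, 8, 45]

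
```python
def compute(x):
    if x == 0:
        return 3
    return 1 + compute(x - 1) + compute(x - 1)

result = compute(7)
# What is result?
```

compute(x) = 1 + 2·compute(x-1), compute(0)=3. Closed form: (3+1)·2^7 - 1 = 511.

Answer: 511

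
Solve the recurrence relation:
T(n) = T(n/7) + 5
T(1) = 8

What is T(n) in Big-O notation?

Each step divides n by 7 and adds 5. After log_7(n) steps we reach T(1)=8. So T(n) = 5·log_7(n) + 8 = O(log n).

Answer: O(log n)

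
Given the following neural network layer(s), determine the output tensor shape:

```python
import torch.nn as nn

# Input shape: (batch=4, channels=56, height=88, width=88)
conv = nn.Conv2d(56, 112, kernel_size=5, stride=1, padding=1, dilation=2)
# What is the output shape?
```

Input: (4, 56, 88, 88) -> Output: (4, 112, 82, 82)

Answer: (4, 112, 82, 82)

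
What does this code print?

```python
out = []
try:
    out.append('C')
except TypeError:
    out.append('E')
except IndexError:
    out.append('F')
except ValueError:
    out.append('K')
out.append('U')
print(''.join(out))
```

Execution trace: 'C' (try body, no exception) → 'U' (after the try/except). Output: CU

Answer: CU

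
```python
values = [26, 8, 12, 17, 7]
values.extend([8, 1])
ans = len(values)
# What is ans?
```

Trace:
`values = [26, 8, 12, 17, 7]` → values = [26, 8, 12, 17, 7]
`values.extend([8, 1])` → values = [26, 8, 12, 17, 7, 8, 1]
`ans = len(values)` → ans = 7
So ans = 7

Answer: 7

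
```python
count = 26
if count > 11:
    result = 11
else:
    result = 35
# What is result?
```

Trace:
`count = 26` → count = 26
`if count > 11: ...` → count > 11 is True → result = 11
So result = 11

Answer: 11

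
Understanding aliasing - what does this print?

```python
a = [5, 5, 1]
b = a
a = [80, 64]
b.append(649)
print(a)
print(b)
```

Key concept: rebinding vs mutation: a is rebound to a new list, b still points at the original.
Step by step:
`a = [5, 5, 1]` → a = [5, 5, 1]
`b = a` → b = [5, 5, 1] (same object as a)
`a = [80, 64]` → a = [80, 64]
`b.append(649)` → b = [5, 5, 1, 649]
`print(a)` → prints [80, 64]
`print(b)` → prints [5, 5, 1, 649]

Answer:
[80, 64]
[5, 5, 1, 649]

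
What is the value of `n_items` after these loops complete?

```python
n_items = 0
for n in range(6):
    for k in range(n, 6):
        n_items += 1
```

Upper triangle: 6 + 5 + ... + 1
`n_items` takes the values: 0 → 1 → 2 → 3 → 4 → 5 → 6 → 7 → 8 → 9 → 10 → 11 → 12 → 13 → 14 → 15 → 16 → 17 → 18 → 19 → 20 → 21

Answer: 21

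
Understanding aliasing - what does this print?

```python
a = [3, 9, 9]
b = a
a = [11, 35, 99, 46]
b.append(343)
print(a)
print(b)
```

Key concept: rebinding vs mutation: a is rebound to a new list, b still points at the original.
Step by step:
`a = [3, 9, 9]` → a = [3, 9, 9]
`b = a` → b = [3, 9, 9] (same object as a)
`a = [11, 35, 99, 46]` → a = [11, 35, 99, 46]
`b.append(343)` → b = [3, 9, 9, 343]
`print(a)` → prints [11, 35, 99, 46]
`print(b)` → prints [3, 9, 9, 343]

Answer:
[11, 35, 99, 46]
[3, 9, 9, 343]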